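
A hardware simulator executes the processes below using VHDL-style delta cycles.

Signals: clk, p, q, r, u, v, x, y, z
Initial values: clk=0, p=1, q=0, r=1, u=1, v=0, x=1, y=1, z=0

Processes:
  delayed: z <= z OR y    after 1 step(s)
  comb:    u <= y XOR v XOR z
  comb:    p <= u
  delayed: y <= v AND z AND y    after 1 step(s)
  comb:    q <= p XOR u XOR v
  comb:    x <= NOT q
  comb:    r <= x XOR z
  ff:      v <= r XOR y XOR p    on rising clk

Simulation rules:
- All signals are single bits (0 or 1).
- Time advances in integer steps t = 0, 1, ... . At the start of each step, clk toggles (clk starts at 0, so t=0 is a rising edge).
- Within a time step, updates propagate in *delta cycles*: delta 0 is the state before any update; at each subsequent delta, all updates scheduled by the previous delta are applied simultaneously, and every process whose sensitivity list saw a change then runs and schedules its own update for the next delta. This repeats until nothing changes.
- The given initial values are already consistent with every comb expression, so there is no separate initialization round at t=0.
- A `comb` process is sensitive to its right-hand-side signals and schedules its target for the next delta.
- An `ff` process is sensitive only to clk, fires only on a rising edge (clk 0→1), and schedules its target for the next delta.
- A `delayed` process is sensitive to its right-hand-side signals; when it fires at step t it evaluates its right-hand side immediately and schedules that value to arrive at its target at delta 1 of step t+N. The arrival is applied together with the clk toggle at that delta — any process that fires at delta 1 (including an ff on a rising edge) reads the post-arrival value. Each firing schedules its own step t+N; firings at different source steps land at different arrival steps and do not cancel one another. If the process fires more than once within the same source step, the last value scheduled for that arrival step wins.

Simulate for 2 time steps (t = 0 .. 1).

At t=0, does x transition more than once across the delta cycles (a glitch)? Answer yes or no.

t0.Δ0 q=0 u=1 x=1 v=0 r=1 clk=0 p=1 y=1 z=0
t0.Δ1 q=0 u=1 x=1 v=0 r=1 clk=1 p=1 y=1 z=0
t0.Δ2 q=0 u=1 x=1 v=1 r=1 clk=1 p=1 y=1 z=0
t0.Δ3 q=1 u=0 x=1 v=1 r=1 clk=1 p=1 y=1 z=0
t0.Δ4 q=0 u=0 x=0 v=1 r=1 clk=1 p=0 y=1 z=0
t0.Δ5 q=1 u=0 x=1 v=1 r=0 clk=1 p=0 y=1 z=0
t0.Δ6 q=1 u=0 x=0 v=1 r=1 clk=1 p=0 y=1 z=0
t0.Δ7 q=1 u=0 x=0 v=1 r=0 clk=1 p=0 y=1 z=0
t1.Δ0 q=1 u=0 x=0 v=1 r=0 clk=1 p=0 y=1 z=0
t1.Δ1 q=1 u=0 x=0 v=1 r=0 clk=0 p=0 y=0 z=0
t1.Δ2 q=1 u=1 x=0 v=1 r=0 clk=0 p=0 y=0 z=0
t1.Δ3 q=0 u=1 x=0 v=1 r=0 clk=0 p=1 y=0 z=0
t1.Δ4 q=1 u=1 x=1 v=1 r=0 clk=0 p=1 y=0 z=0
t1.Δ5 q=1 u=1 x=0 v=1 r=1 clk=0 p=1 y=0 z=0
t1.Δ6 q=1 u=1 x=0 v=1 r=0 clk=0 p=1 y=0 z=0

yes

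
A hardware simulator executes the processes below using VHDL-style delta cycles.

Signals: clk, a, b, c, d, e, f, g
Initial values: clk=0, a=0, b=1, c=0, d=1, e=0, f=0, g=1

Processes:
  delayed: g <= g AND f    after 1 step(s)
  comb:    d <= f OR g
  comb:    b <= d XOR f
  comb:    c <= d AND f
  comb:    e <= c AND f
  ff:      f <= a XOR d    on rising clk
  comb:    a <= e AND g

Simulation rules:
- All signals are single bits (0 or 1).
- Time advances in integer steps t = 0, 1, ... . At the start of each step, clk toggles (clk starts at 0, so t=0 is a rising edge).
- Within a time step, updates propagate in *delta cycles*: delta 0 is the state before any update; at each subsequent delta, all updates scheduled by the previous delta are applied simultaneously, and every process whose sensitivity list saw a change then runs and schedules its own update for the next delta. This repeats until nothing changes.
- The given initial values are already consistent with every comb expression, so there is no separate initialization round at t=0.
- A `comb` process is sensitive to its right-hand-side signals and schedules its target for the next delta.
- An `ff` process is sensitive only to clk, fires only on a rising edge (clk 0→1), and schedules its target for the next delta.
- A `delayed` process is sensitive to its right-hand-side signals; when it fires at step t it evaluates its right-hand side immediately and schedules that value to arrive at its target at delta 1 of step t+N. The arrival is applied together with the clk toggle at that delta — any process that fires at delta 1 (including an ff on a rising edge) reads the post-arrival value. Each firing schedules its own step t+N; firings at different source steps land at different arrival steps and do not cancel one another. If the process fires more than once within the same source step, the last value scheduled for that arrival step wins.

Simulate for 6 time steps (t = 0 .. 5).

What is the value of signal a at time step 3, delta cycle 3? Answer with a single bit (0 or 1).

t=0 Δ0: f=0 c=0 b=1 g=1 d=1 e=0 a=0 clk=0
  Δ1: clk:0→1
  Δ2: f:0→1
  Δ3: c:0→1, b:1→0
  Δ4: e:0→1
  Δ5: a:0→1
  (5Δ to stable)
t=1 Δ0: f=1 c=1 b=0 g=1 d=1 e=1 a=1 clk=1
  Δ1: clk:1→0
  (1Δ to stable)
t=2 Δ0: f=1 c=1 b=0 g=1 d=1 e=1 a=1 clk=0
  Δ1: clk:0→1
  Δ2: f:1→0
  Δ3: c:1→0, b:0→1, e:1→0
  Δ4: a:1→0
  (4Δ to stable)
t=3 Δ0: f=0 c=0 b=1 g=1 d=1 e=0 a=0 clk=1
  Δ1: g:1→0, clk:1→0
  Δ2: d:1→0
  Δ3: b:1→0
  (3Δ to stable)
t=4 Δ0: f=0 c=0 b=0 g=0 d=0 e=0 a=0 clk=0
  Δ1: clk:0→1
  (1Δ to stable)
t=5 Δ0: f=0 c=0 b=0 g=0 d=0 e=0 a=0 clk=1
  Δ1: clk:1→0
  (1Δ to stable)

0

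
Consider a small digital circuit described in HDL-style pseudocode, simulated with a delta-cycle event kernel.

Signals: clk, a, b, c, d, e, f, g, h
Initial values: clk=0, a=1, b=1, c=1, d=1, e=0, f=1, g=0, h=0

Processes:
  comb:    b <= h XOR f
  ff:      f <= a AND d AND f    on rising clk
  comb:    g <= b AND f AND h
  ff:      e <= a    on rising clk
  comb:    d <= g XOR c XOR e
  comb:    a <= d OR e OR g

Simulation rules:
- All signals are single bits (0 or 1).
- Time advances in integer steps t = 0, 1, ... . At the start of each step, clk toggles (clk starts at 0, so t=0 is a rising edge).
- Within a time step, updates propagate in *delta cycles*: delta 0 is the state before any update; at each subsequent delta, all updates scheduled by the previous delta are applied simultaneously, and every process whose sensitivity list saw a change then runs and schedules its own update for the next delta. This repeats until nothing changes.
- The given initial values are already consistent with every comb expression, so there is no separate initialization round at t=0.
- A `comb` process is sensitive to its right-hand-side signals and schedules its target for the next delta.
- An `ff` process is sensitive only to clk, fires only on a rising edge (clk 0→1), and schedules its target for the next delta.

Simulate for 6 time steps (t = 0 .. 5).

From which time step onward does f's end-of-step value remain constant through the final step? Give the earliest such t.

[bits: a,d,g,clk,h,e,f,b,c]
t=0: Δ0=110000111 Δ1=110100111 Δ2=110101111 Δ3=100101111 | 3Δ
t=1: Δ0=100101111 Δ1=100001111 | 1Δ
t=2: Δ0=100001111 Δ1=100101111 Δ2=100101011 Δ3=100101001 | 3Δ
t=3: Δ0=100101001 Δ1=100001001 | 1Δ
t=4: Δ0=100001001 Δ1=100101001 | 1Δ
t=5: Δ0=100101001 Δ1=100001001 | 1Δ

2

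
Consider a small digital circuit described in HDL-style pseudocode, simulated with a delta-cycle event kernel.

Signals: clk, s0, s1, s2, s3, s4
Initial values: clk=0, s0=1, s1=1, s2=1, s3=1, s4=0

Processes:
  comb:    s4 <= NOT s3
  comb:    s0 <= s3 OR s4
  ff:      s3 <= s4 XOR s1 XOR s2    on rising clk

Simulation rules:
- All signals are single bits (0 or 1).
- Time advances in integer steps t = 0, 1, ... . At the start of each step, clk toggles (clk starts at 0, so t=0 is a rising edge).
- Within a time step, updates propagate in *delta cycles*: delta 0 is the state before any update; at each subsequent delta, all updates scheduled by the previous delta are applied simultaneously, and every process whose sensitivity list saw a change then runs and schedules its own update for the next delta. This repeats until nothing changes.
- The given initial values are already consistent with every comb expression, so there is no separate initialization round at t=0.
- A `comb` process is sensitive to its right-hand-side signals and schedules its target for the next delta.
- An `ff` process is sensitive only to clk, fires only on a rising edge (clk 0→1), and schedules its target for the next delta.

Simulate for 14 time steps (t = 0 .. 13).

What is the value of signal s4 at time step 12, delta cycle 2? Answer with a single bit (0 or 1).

0

t0.Δ0 clk=0 s4=0 s1=1 s0=1 s3=1 s2=1
t0.Δ1 clk=1 s4=0 s1=1 s0=1 s3=1 s2=1
t0.Δ2 clk=1 s4=0 s1=1 s0=1 s3=0 s2=1
t0.Δ3 clk=1 s4=1 s1=1 s0=0 s3=0 s2=1
t0.Δ4 clk=1 s4=1 s1=1 s0=1 s3=0 s2=1
t1.Δ0 clk=1 s4=1 s1=1 s0=1 s3=0 s2=1
t1.Δ1 clk=0 s4=1 s1=1 s0=1 s3=0 s2=1
t2.Δ0 clk=0 s4=1 s1=1 s0=1 s3=0 s2=1
t2.Δ1 clk=1 s4=1 s1=1 s0=1 s3=0 s2=1
t2.Δ2 clk=1 s4=1 s1=1 s0=1 s3=1 s2=1
t2.Δ3 clk=1 s4=0 s1=1 s0=1 s3=1 s2=1
t3.Δ0 clk=1 s4=0 s1=1 s0=1 s3=1 s2=1
t3.Δ1 clk=0 s4=0 s1=1 s0=1 s3=1 s2=1
t4.Δ0 clk=0 s4=0 s1=1 s0=1 s3=1 s2=1
t4.Δ1 clk=1 s4=0 s1=1 s0=1 s3=1 s2=1
t4.Δ2 clk=1 s4=0 s1=1 s0=1 s3=0 s2=1
t4.Δ3 clk=1 s4=1 s1=1 s0=0 s3=0 s2=1
t4.Δ4 clk=1 s4=1 s1=1 s0=1 s3=0 s2=1
t5.Δ0 clk=1 s4=1 s1=1 s0=1 s3=0 s2=1
t5.Δ1 clk=0 s4=1 s1=1 s0=1 s3=0 s2=1
t6.Δ0 clk=0 s4=1 s1=1 s0=1 s3=0 s2=1
t6.Δ1 clk=1 s4=1 s1=1 s0=1 s3=0 s2=1
t6.Δ2 clk=1 s4=1 s1=1 s0=1 s3=1 s2=1
t6.Δ3 clk=1 s4=0 s1=1 s0=1 s3=1 s2=1
t7.Δ0 clk=1 s4=0 s1=1 s0=1 s3=1 s2=1
t7.Δ1 clk=0 s4=0 s1=1 s0=1 s3=1 s2=1
t8.Δ0 clk=0 s4=0 s1=1 s0=1 s3=1 s2=1
t8.Δ1 clk=1 s4=0 s1=1 s0=1 s3=1 s2=1
t8.Δ2 clk=1 s4=0 s1=1 s0=1 s3=0 s2=1
t8.Δ3 clk=1 s4=1 s1=1 s0=0 s3=0 s2=1
t8.Δ4 clk=1 s4=1 s1=1 s0=1 s3=0 s2=1
t9.Δ0 clk=1 s4=1 s1=1 s0=1 s3=0 s2=1
t9.Δ1 clk=0 s4=1 s1=1 s0=1 s3=0 s2=1
t10.Δ0 clk=0 s4=1 s1=1 s0=1 s3=0 s2=1
t10.Δ1 clk=1 s4=1 s1=1 s0=1 s3=0 s2=1
t10.Δ2 clk=1 s4=1 s1=1 s0=1 s3=1 s2=1
t10.Δ3 clk=1 s4=0 s1=1 s0=1 s3=1 s2=1
t11.Δ0 clk=1 s4=0 s1=1 s0=1 s3=1 s2=1
t11.Δ1 clk=0 s4=0 s1=1 s0=1 s3=1 s2=1
t12.Δ0 clk=0 s4=0 s1=1 s0=1 s3=1 s2=1
t12.Δ1 clk=1 s4=0 s1=1 s0=1 s3=1 s2=1
t12.Δ2 clk=1 s4=0 s1=1 s0=1 s3=0 s2=1
t12.Δ3 clk=1 s4=1 s1=1 s0=0 s3=0 s2=1
t12.Δ4 clk=1 s4=1 s1=1 s0=1 s3=0 s2=1
t13.Δ0 clk=1 s4=1 s1=1 s0=1 s3=0 s2=1
t13.Δ1 clk=0 s4=1 s1=1 s0=1 s3=0 s2=1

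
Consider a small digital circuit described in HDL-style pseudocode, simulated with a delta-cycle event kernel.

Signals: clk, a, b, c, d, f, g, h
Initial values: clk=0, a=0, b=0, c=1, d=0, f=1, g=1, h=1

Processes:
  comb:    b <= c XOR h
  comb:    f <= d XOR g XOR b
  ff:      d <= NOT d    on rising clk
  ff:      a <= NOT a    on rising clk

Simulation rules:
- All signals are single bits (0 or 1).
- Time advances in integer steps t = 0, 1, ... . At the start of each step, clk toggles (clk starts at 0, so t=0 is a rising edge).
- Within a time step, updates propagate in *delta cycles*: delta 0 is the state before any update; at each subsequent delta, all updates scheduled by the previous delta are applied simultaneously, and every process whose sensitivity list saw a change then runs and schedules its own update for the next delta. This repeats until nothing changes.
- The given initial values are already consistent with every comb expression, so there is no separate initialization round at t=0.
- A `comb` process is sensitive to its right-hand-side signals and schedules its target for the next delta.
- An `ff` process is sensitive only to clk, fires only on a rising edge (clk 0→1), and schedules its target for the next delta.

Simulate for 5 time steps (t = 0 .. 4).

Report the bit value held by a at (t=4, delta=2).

t0.Δ0 h=1 c=1 a=0 b=0 f=1 d=0 clk=0 g=1
t0.Δ1 h=1 c=1 a=0 b=0 f=1 d=0 clk=1 g=1
t0.Δ2 h=1 c=1 a=1 b=0 f=1 d=1 clk=1 g=1
t0.Δ3 h=1 c=1 a=1 b=0 f=0 d=1 clk=1 g=1
t1.Δ0 h=1 c=1 a=1 b=0 f=0 d=1 clk=1 g=1
t1.Δ1 h=1 c=1 a=1 b=0 f=0 d=1 clk=0 g=1
t2.Δ0 h=1 c=1 a=1 b=0 f=0 d=1 clk=0 g=1
t2.Δ1 h=1 c=1 a=1 b=0 f=0 d=1 clk=1 g=1
t2.Δ2 h=1 c=1 a=0 b=0 f=0 d=0 clk=1 g=1
t2.Δ3 h=1 c=1 a=0 b=0 f=1 d=0 clk=1 g=1
t3.Δ0 h=1 c=1 a=0 b=0 f=1 d=0 clk=1 g=1
t3.Δ1 h=1 c=1 a=0 b=0 f=1 d=0 clk=0 g=1
t4.Δ0 h=1 c=1 a=0 b=0 f=1 d=0 clk=0 g=1
t4.Δ1 h=1 c=1 a=0 b=0 f=1 d=0 clk=1 g=1
t4.Δ2 h=1 c=1 a=1 b=0 f=1 d=1 clk=1 g=1
t4.Δ3 h=1 c=1 a=1 b=0 f=0 d=1 clk=1 g=1

1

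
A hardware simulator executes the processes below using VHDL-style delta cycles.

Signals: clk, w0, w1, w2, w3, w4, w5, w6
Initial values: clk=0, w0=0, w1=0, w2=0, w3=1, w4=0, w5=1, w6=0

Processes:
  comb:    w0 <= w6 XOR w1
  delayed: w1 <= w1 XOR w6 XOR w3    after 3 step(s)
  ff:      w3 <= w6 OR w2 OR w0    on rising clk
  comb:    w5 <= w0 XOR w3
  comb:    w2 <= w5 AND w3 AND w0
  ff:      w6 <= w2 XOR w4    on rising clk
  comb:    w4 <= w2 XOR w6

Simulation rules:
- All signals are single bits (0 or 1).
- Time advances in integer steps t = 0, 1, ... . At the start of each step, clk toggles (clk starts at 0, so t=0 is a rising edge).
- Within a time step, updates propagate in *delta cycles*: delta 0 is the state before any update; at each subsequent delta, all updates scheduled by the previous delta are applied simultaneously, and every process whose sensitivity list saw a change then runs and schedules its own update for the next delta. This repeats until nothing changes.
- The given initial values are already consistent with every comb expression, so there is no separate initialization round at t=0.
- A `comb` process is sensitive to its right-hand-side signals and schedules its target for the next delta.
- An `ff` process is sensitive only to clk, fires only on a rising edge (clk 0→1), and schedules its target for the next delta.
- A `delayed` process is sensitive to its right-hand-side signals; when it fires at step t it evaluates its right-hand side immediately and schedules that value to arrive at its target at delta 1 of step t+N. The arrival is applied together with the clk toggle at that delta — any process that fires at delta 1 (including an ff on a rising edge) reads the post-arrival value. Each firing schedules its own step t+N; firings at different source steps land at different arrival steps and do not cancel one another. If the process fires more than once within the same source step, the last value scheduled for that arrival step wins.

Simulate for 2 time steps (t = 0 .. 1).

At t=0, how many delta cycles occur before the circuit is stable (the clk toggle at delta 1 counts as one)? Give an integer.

[bits: clk,w2,w3,w4,w1,w0,w6,w5]
t=0: Δ0=00100001 Δ1=10100001 Δ2=10000001 Δ3=10000000 | 3Δ
t=1: Δ0=10000000 Δ1=00000000 | 1Δ

3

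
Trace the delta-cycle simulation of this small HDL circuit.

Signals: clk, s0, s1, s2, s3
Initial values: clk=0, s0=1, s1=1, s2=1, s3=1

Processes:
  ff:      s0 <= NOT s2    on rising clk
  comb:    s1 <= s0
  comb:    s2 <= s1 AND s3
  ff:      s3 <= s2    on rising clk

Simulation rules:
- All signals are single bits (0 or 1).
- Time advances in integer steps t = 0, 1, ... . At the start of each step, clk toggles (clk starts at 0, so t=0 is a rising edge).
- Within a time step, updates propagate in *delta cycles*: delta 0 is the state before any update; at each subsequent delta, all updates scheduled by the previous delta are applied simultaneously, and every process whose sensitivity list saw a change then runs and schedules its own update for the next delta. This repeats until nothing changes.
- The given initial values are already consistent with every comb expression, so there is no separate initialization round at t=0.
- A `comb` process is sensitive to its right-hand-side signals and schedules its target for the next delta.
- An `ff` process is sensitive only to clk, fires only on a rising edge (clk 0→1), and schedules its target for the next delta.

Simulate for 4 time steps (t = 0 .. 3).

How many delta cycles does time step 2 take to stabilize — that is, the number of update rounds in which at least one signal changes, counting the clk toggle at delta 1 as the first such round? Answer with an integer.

3

t=0 Δ0: s1=1 s2=1 s3=1 clk=0 s0=1
  Δ1: clk:0→1
  Δ2: s0:1→0
  Δ3: s1:1→0
  Δ4: s2:1→0
  (4Δ to stable)
t=1 Δ0: s1=0 s2=0 s3=1 clk=1 s0=0
  Δ1: clk:1→0
  (1Δ to stable)
t=2 Δ0: s1=0 s2=0 s3=1 clk=0 s0=0
  Δ1: clk:0→1
  Δ2: s3:1→0, s0:0→1
  Δ3: s1:0→1
  (3Δ to stable)
t=3 Δ0: s1=1 s2=0 s3=0 clk=1 s0=1
  Δ1: clk:1→0
  (1Δ to stable)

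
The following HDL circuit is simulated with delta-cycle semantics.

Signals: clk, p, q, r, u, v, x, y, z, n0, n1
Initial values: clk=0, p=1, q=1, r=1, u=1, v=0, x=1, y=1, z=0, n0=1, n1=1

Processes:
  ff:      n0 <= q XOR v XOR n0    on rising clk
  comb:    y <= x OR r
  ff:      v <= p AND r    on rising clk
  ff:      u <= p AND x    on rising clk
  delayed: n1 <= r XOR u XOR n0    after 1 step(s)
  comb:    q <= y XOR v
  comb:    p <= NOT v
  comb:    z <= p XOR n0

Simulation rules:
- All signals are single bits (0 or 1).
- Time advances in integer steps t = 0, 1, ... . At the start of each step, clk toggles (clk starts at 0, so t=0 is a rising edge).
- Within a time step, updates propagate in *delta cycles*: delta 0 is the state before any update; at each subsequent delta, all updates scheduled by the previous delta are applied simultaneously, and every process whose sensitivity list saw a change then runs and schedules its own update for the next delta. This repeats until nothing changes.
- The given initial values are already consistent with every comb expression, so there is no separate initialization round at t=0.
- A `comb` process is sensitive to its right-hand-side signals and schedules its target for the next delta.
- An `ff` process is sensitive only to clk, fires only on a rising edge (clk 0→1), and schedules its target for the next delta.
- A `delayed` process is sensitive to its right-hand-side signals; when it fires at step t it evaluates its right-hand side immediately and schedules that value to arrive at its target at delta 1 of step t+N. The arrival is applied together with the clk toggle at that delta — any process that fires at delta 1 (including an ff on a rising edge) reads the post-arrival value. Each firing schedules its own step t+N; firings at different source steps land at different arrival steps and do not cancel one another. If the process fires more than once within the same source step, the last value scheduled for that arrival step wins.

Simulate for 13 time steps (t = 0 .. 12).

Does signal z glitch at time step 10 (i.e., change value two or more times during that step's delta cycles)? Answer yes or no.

yes

t0.Δ0 y=1 z=0 p=1 x=1 r=1 n1=1 n0=1 u=1 v=0 clk=0 q=1
t0.Δ1 y=1 z=0 p=1 x=1 r=1 n1=1 n0=1 u=1 v=0 clk=1 q=1
t0.Δ2 y=1 z=0 p=1 x=1 r=1 n1=1 n0=0 u=1 v=1 clk=1 q=1
t0.Δ3 y=1 z=1 p=0 x=1 r=1 n1=1 n0=0 u=1 v=1 clk=1 q=0
t0.Δ4 y=1 z=0 p=0 x=1 r=1 n1=1 n0=0 u=1 v=1 clk=1 q=0
t1.Δ0 y=1 z=0 p=0 x=1 r=1 n1=1 n0=0 u=1 v=1 clk=1 q=0
t1.Δ1 y=1 z=0 p=0 x=1 r=1 n1=0 n0=0 u=1 v=1 clk=0 q=0
t2.Δ0 y=1 z=0 p=0 x=1 r=1 n1=0 n0=0 u=1 v=1 clk=0 q=0
t2.Δ1 y=1 z=0 p=0 x=1 r=1 n1=0 n0=0 u=1 v=1 clk=1 q=0
t2.Δ2 y=1 z=0 p=0 x=1 r=1 n1=0 n0=1 u=0 v=0 clk=1 q=0
t2.Δ3 y=1 z=1 p=1 x=1 r=1 n1=0 n0=1 u=0 v=0 clk=1 q=1
t2.Δ4 y=1 z=0 p=1 x=1 r=1 n1=0 n0=1 u=0 v=0 clk=1 q=1
t3.Δ0 y=1 z=0 p=1 x=1 r=1 n1=0 n0=1 u=0 v=0 clk=1 q=1
t3.Δ1 y=1 z=0 p=1 x=1 r=1 n1=0 n0=1 u=0 v=0 clk=0 q=1
t4.Δ0 y=1 z=0 p=1 x=1 r=1 n1=0 n0=1 u=0 v=0 clk=0 q=1
t4.Δ1 y=1 z=0 p=1 x=1 r=1 n1=0 n0=1 u=0 v=0 clk=1 q=1
t4.Δ2 y=1 z=0 p=1 x=1 r=1 n1=0 n0=0 u=1 v=1 clk=1 q=1
t4.Δ3 y=1 z=1 p=0 x=1 r=1 n1=0 n0=0 u=1 v=1 clk=1 q=0
t4.Δ4 y=1 z=0 p=0 x=1 r=1 n1=0 n0=0 u=1 v=1 clk=1 q=0
t5.Δ0 y=1 z=0 p=0 x=1 r=1 n1=0 n0=0 u=1 v=1 clk=1 q=0
t5.Δ1 y=1 z=0 p=0 x=1 r=1 n1=0 n0=0 u=1 v=1 clk=0 q=0
t6.Δ0 y=1 z=0 p=0 x=1 r=1 n1=0 n0=0 u=1 v=1 clk=0 q=0
t6.Δ1 y=1 z=0 p=0 x=1 r=1 n1=0 n0=0 u=1 v=1 clk=1 q=0
t6.Δ2 y=1 z=0 p=0 x=1 r=1 n1=0 n0=1 u=0 v=0 clk=1 q=0
t6.Δ3 y=1 z=1 p=1 x=1 r=1 n1=0 n0=1 u=0 v=0 clk=1 q=1
t6.Δ4 y=1 z=0 p=1 x=1 r=1 n1=0 n0=1 u=0 v=0 clk=1 q=1
t7.Δ0 y=1 z=0 p=1 x=1 r=1 n1=0 n0=1 u=0 v=0 clk=1 q=1
t7.Δ1 y=1 z=0 p=1 x=1 r=1 n1=0 n0=1 u=0 v=0 clk=0 q=1
t8.Δ0 y=1 z=0 p=1 x=1 r=1 n1=0 n0=1 u=0 v=0 clk=0 q=1
t8.Δ1 y=1 z=0 p=1 x=1 r=1 n1=0 n0=1 u=0 v=0 clk=1 q=1
t8.Δ2 y=1 z=0 p=1 x=1 r=1 n1=0 n0=0 u=1 v=1 clk=1 q=1
t8.Δ3 y=1 z=1 p=0 x=1 r=1 n1=0 n0=0 u=1 v=1 clk=1 q=0
t8.Δ4 y=1 z=0 p=0 x=1 r=1 n1=0 n0=0 u=1 v=1 clk=1 q=0
t9.Δ0 y=1 z=0 p=0 x=1 r=1 n1=0 n0=0 u=1 v=1 clk=1 q=0
t9.Δ1 y=1 z=0 p=0 x=1 r=1 n1=0 n0=0 u=1 v=1 clk=0 q=0
t10.Δ0 y=1 z=0 p=0 x=1 r=1 n1=0 n0=0 u=1 v=1 clk=0 q=0
t10.Δ1 y=1 z=0 p=0 x=1 r=1 n1=0 n0=0 u=1 v=1 clk=1 q=0
t10.Δ2 y=1 z=0 p=0 x=1 r=1 n1=0 n0=1 u=0 v=0 clk=1 q=0
t10.Δ3 y=1 z=1 p=1 x=1 r=1 n1=0 n0=1 u=0 v=0 clk=1 q=1
t10.Δ4 y=1 z=0 p=1 x=1 r=1 n1=0 n0=1 u=0 v=0 clk=1 q=1
t11.Δ0 y=1 z=0 p=1 x=1 r=1 n1=0 n0=1 u=0 v=0 clk=1 q=1
t11.Δ1 y=1 z=0 p=1 x=1 r=1 n1=0 n0=1 u=0 v=0 clk=0 q=1
t12.Δ0 y=1 z=0 p=1 x=1 r=1 n1=0 n0=1 u=0 v=0 clk=0 q=1
t12.Δ1 y=1 z=0 p=1 x=1 r=1 n1=0 n0=1 u=0 v=0 clk=1 q=1
t12.Δ2 y=1 z=0 p=1 x=1 r=1 n1=0 n0=0 u=1 v=1 clk=1 q=1
t12.Δ3 y=1 z=1 p=0 x=1 r=1 n1=0 n0=0 u=1 v=1 clk=1 q=0
t12.Δ4 y=1 z=0 p=0 x=1 r=1 n1=0 n0=0 u=1 v=1 clk=1 q=0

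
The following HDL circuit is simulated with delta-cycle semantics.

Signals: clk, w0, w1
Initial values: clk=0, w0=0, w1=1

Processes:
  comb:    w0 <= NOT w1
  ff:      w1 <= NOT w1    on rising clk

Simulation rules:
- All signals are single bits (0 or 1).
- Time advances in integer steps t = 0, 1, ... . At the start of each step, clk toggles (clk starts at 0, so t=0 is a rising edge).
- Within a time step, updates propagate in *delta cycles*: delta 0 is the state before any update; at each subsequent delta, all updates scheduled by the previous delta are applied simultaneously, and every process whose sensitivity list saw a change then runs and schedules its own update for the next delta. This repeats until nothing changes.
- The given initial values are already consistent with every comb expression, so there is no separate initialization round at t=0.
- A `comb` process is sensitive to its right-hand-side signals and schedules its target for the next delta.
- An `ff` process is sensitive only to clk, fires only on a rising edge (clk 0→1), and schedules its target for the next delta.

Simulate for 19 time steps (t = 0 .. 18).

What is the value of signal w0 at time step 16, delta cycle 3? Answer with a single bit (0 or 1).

1

t=0 Δ0: w0=0 clk=0 w1=1
  Δ1: clk:0→1
  Δ2: w1:1→0
  Δ3: w0:0→1
  (3Δ to stable)
t=1 Δ0: w0=1 clk=1 w1=0
  Δ1: clk:1→0
  (1Δ to stable)
t=2 Δ0: w0=1 clk=0 w1=0
  Δ1: clk:0→1
  Δ2: w1:0→1
  Δ3: w0:1→0
  (3Δ to stable)
t=3 Δ0: w0=0 clk=1 w1=1
  Δ1: clk:1→0
  (1Δ to stable)
t=4 Δ0: w0=0 clk=0 w1=1
  Δ1: clk:0→1
  Δ2: w1:1→0
  Δ3: w0:0→1
  (3Δ to stable)
t=5 Δ0: w0=1 clk=1 w1=0
  Δ1: clk:1→0
  (1Δ to stable)
t=6 Δ0: w0=1 clk=0 w1=0
  Δ1: clk:0→1
  Δ2: w1:0→1
  Δ3: w0:1→0
  (3Δ to stable)
t=7 Δ0: w0=0 clk=1 w1=1
  Δ1: clk:1→0
  (1Δ to stable)
t=8 Δ0: w0=0 clk=0 w1=1
  Δ1: clk:0→1
  Δ2: w1:1→0
  Δ3: w0:0→1
  (3Δ to stable)
t=9 Δ0: w0=1 clk=1 w1=0
  Δ1: clk:1→0
  (1Δ to stable)
t=10 Δ0: w0=1 clk=0 w1=0
  Δ1: clk:0→1
  Δ2: w1:0→1
  Δ3: w0:1→0
  (3Δ to stable)
t=11 Δ0: w0=0 clk=1 w1=1
  Δ1: clk:1→0
  (1Δ to stable)
t=12 Δ0: w0=0 clk=0 w1=1
  Δ1: clk:0→1
  Δ2: w1:1→0
  Δ3: w0:0→1
  (3Δ to stable)
t=13 Δ0: w0=1 clk=1 w1=0
  Δ1: clk:1→0
  (1Δ to stable)
t=14 Δ0: w0=1 clk=0 w1=0
  Δ1: clk:0→1
  Δ2: w1:0→1
  Δ3: w0:1→0
  (3Δ to stable)
t=15 Δ0: w0=0 clk=1 w1=1
  Δ1: clk:1→0
  (1Δ to stable)
t=16 Δ0: w0=0 clk=0 w1=1
  Δ1: clk:0→1
  Δ2: w1:1→0
  Δ3: w0:0→1
  (3Δ to stable)
t=17 Δ0: w0=1 clk=1 w1=0
  Δ1: clk:1→0
  (1Δ to stable)
t=18 Δ0: w0=1 clk=0 w1=0
  Δ1: clk:0→1
  Δ2: w1:0→1
  Δ3: w0:1→0
  (3Δ to stable)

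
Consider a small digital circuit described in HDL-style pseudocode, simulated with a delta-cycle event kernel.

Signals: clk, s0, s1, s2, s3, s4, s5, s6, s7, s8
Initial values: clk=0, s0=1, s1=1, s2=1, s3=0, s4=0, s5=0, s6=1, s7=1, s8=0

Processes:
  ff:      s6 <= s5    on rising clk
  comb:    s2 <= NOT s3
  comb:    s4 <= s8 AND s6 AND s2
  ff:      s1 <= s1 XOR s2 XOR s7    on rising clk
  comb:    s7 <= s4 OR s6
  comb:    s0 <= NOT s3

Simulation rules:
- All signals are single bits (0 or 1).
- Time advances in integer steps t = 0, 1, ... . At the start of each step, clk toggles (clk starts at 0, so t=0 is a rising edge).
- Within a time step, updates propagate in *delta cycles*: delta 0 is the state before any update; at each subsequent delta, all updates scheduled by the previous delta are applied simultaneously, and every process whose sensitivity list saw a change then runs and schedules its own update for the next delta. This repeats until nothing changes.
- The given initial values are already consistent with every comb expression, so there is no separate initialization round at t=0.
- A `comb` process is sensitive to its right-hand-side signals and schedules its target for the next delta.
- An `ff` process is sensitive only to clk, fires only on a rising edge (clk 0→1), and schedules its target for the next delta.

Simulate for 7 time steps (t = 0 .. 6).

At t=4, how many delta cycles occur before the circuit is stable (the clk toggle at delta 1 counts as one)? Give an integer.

2

[bits: s1,s2,s4,s6,s8,s0,s5,s7,clk,s3]
t=0: Δ0=1101010100 Δ1=1101010110 Δ2=1100010110 Δ3=1100010010 | 3Δ
t=1: Δ0=1100010010 Δ1=1100010000 | 1Δ
t=2: Δ0=1100010000 Δ1=1100010010 Δ2=0100010010 | 2Δ
t=3: Δ0=0100010010 Δ1=0100010000 | 1Δ
t=4: Δ0=0100010000 Δ1=0100010010 Δ2=1100010010 | 2Δ
t=5: Δ0=1100010010 Δ1=1100010000 | 1Δ
t=6: Δ0=1100010000 Δ1=1100010010 Δ2=0100010010 | 2Δ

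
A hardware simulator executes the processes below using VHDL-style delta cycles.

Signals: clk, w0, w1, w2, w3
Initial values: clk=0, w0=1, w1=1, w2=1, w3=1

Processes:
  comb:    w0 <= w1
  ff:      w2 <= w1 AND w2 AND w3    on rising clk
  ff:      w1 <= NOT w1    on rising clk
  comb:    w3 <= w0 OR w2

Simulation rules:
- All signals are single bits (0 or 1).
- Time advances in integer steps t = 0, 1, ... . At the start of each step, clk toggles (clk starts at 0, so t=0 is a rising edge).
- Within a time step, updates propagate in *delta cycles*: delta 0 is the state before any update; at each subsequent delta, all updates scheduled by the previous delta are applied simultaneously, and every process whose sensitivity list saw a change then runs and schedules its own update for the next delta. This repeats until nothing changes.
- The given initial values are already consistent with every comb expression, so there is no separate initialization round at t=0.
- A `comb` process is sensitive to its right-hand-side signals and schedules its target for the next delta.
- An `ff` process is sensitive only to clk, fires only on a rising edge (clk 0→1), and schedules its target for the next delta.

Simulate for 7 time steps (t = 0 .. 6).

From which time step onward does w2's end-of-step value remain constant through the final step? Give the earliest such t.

2

t0.Δ0 w3=1 w1=1 w2=1 clk=0 w0=1
t0.Δ1 w3=1 w1=1 w2=1 clk=1 w0=1
t0.Δ2 w3=1 w1=0 w2=1 clk=1 w0=1
t0.Δ3 w3=1 w1=0 w2=1 clk=1 w0=0
t1.Δ0 w3=1 w1=0 w2=1 clk=1 w0=0
t1.Δ1 w3=1 w1=0 w2=1 clk=0 w0=0
t2.Δ0 w3=1 w1=0 w2=1 clk=0 w0=0
t2.Δ1 w3=1 w1=0 w2=1 clk=1 w0=0
t2.Δ2 w3=1 w1=1 w2=0 clk=1 w0=0
t2.Δ3 w3=0 w1=1 w2=0 clk=1 w0=1
t2.Δ4 w3=1 w1=1 w2=0 clk=1 w0=1
t3.Δ0 w3=1 w1=1 w2=0 clk=1 w0=1
t3.Δ1 w3=1 w1=1 w2=0 clk=0 w0=1
t4.Δ0 w3=1 w1=1 w2=0 clk=0 w0=1
t4.Δ1 w3=1 w1=1 w2=0 clk=1 w0=1
t4.Δ2 w3=1 w1=0 w2=0 clk=1 w0=1
t4.Δ3 w3=1 w1=0 w2=0 clk=1 w0=0
t4.Δ4 w3=0 w1=0 w2=0 clk=1 w0=0
t5.Δ0 w3=0 w1=0 w2=0 clk=1 w0=0
t5.Δ1 w3=0 w1=0 w2=0 clk=0 w0=0
t6.Δ0 w3=0 w1=0 w2=0 clk=0 w0=0
t6.Δ1 w3=0 w1=0 w2=0 clk=1 w0=0
t6.Δ2 w3=0 w1=1 w2=0 clk=1 w0=0
t6.Δ3 w3=0 w1=1 w2=0 clk=1 w0=1
t6.Δ4 w3=1 w1=1 w2=0 clk=1 w0=1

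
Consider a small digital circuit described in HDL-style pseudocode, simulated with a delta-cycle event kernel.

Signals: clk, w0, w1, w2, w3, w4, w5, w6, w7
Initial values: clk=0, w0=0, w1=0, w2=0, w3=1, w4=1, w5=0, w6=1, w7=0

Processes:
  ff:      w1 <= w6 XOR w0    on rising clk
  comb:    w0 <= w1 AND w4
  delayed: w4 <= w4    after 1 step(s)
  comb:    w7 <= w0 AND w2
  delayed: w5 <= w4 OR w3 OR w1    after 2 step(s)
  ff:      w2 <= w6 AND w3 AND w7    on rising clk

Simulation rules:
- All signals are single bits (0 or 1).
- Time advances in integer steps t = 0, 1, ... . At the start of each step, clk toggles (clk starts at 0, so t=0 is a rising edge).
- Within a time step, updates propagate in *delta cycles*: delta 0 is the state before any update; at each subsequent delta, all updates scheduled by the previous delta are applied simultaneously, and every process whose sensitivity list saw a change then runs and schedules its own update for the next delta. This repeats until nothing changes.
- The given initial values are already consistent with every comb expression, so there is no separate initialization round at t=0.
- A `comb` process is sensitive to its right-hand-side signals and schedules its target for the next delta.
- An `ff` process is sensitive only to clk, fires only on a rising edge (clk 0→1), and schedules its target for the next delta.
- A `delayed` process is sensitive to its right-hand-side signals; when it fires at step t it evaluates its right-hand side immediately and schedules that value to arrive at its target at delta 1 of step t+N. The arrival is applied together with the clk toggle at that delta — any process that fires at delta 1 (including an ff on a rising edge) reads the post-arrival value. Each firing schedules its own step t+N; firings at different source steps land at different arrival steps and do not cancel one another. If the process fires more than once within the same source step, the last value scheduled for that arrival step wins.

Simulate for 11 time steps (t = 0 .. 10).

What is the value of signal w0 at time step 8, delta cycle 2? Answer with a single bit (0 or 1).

0

t0.Δ0 w4=1 clk=0 w6=1 w0=0 w5=0 w2=0 w7=0 w1=0 w3=1
t0.Δ1 w4=1 clk=1 w6=1 w0=0 w5=0 w2=0 w7=0 w1=0 w3=1
t0.Δ2 w4=1 clk=1 w6=1 w0=0 w5=0 w2=0 w7=0 w1=1 w3=1
t0.Δ3 w4=1 clk=1 w6=1 w0=1 w5=0 w2=0 w7=0 w1=1 w3=1
t1.Δ0 w4=1 clk=1 w6=1 w0=1 w5=0 w2=0 w7=0 w1=1 w3=1
t1.Δ1 w4=1 clk=0 w6=1 w0=1 w5=0 w2=0 w7=0 w1=1 w3=1
t2.Δ0 w4=1 clk=0 w6=1 w0=1 w5=0 w2=0 w7=0 w1=1 w3=1
t2.Δ1 w4=1 clk=1 w6=1 w0=1 w5=1 w2=0 w7=0 w1=1 w3=1
t2.Δ2 w4=1 clk=1 w6=1 w0=1 w5=1 w2=0 w7=0 w1=0 w3=1
t2.Δ3 w4=1 clk=1 w6=1 w0=0 w5=1 w2=0 w7=0 w1=0 w3=1
t3.Δ0 w4=1 clk=1 w6=1 w0=0 w5=1 w2=0 w7=0 w1=0 w3=1
t3.Δ1 w4=1 clk=0 w6=1 w0=0 w5=1 w2=0 w7=0 w1=0 w3=1
t4.Δ0 w4=1 clk=0 w6=1 w0=0 w5=1 w2=0 w7=0 w1=0 w3=1
t4.Δ1 w4=1 clk=1 w6=1 w0=0 w5=1 w2=0 w7=0 w1=0 w3=1
t4.Δ2 w4=1 clk=1 w6=1 w0=0 w5=1 w2=0 w7=0 w1=1 w3=1
t4.Δ3 w4=1 clk=1 w6=1 w0=1 w5=1 w2=0 w7=0 w1=1 w3=1
t5.Δ0 w4=1 clk=1 w6=1 w0=1 w5=1 w2=0 w7=0 w1=1 w3=1
t5.Δ1 w4=1 clk=0 w6=1 w0=1 w5=1 w2=0 w7=0 w1=1 w3=1
t6.Δ0 w4=1 clk=0 w6=1 w0=1 w5=1 w2=0 w7=0 w1=1 w3=1
t6.Δ1 w4=1 clk=1 w6=1 w0=1 w5=1 w2=0 w7=0 w1=1 w3=1
t6.Δ2 w4=1 clk=1 w6=1 w0=1 w5=1 w2=0 w7=0 w1=0 w3=1
t6.Δ3 w4=1 clk=1 w6=1 w0=0 w5=1 w2=0 w7=0 w1=0 w3=1
t7.Δ0 w4=1 clk=1 w6=1 w0=0 w5=1 w2=0 w7=0 w1=0 w3=1
t7.Δ1 w4=1 clk=0 w6=1 w0=0 w5=1 w2=0 w7=0 w1=0 w3=1
t8.Δ0 w4=1 clk=0 w6=1 w0=0 w5=1 w2=0 w7=0 w1=0 w3=1
t8.Δ1 w4=1 clk=1 w6=1 w0=0 w5=1 w2=0 w7=0 w1=0 w3=1
t8.Δ2 w4=1 clk=1 w6=1 w0=0 w5=1 w2=0 w7=0 w1=1 w3=1
t8.Δ3 w4=1 clk=1 w6=1 w0=1 w5=1 w2=0 w7=0 w1=1 w3=1
t9.Δ0 w4=1 clk=1 w6=1 w0=1 w5=1 w2=0 w7=0 w1=1 w3=1
t9.Δ1 w4=1 clk=0 w6=1 w0=1 w5=1 w2=0 w7=0 w1=1 w3=1
t10.Δ0 w4=1 clk=0 w6=1 w0=1 w5=1 w2=0 w7=0 w1=1 w3=1
t10.Δ1 w4=1 clk=1 w6=1 w0=1 w5=1 w2=0 w7=0 w1=1 w3=1
t10.Δ2 w4=1 clk=1 w6=1 w0=1 w5=1 w2=0 w7=0 w1=0 w3=1
t10.Δ3 w4=1 clk=1 w6=1 w0=0 w5=1 w2=0 w7=0 w1=0 w3=1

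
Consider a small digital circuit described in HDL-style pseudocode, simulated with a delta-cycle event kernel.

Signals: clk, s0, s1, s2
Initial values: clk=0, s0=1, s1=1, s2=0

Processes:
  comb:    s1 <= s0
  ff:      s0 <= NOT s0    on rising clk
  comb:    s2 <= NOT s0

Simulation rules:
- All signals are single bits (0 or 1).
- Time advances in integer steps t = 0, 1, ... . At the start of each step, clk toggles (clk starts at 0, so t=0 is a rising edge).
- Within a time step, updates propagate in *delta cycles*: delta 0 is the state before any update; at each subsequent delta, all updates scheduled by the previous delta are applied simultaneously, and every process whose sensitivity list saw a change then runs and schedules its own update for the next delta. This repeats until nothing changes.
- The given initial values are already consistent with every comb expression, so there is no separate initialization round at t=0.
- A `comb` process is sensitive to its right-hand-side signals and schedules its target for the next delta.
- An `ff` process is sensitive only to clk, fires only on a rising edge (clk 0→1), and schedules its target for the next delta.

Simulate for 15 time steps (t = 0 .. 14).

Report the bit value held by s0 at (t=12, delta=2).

0

t0.Δ0 s2=0 clk=0 s0=1 s1=1
t0.Δ1 s2=0 clk=1 s0=1 s1=1
t0.Δ2 s2=0 clk=1 s0=0 s1=1
t0.Δ3 s2=1 clk=1 s0=0 s1=0
t1.Δ0 s2=1 clk=1 s0=0 s1=0
t1.Δ1 s2=1 clk=0 s0=0 s1=0
t2.Δ0 s2=1 clk=0 s0=0 s1=0
t2.Δ1 s2=1 clk=1 s0=0 s1=0
t2.Δ2 s2=1 clk=1 s0=1 s1=0
t2.Δ3 s2=0 clk=1 s0=1 s1=1
t3.Δ0 s2=0 clk=1 s0=1 s1=1
t3.Δ1 s2=0 clk=0 s0=1 s1=1
t4.Δ0 s2=0 clk=0 s0=1 s1=1
t4.Δ1 s2=0 clk=1 s0=1 s1=1
t4.Δ2 s2=0 clk=1 s0=0 s1=1
t4.Δ3 s2=1 clk=1 s0=0 s1=0
t5.Δ0 s2=1 clk=1 s0=0 s1=0
t5.Δ1 s2=1 clk=0 s0=0 s1=0
t6.Δ0 s2=1 clk=0 s0=0 s1=0
t6.Δ1 s2=1 clk=1 s0=0 s1=0
t6.Δ2 s2=1 clk=1 s0=1 s1=0
t6.Δ3 s2=0 clk=1 s0=1 s1=1
t7.Δ0 s2=0 clk=1 s0=1 s1=1
t7.Δ1 s2=0 clk=0 s0=1 s1=1
t8.Δ0 s2=0 clk=0 s0=1 s1=1
t8.Δ1 s2=0 clk=1 s0=1 s1=1
t8.Δ2 s2=0 clk=1 s0=0 s1=1
t8.Δ3 s2=1 clk=1 s0=0 s1=0
t9.Δ0 s2=1 clk=1 s0=0 s1=0
t9.Δ1 s2=1 clk=0 s0=0 s1=0
t10.Δ0 s2=1 clk=0 s0=0 s1=0
t10.Δ1 s2=1 clk=1 s0=0 s1=0
t10.Δ2 s2=1 clk=1 s0=1 s1=0
t10.Δ3 s2=0 clk=1 s0=1 s1=1
t11.Δ0 s2=0 clk=1 s0=1 s1=1
t11.Δ1 s2=0 clk=0 s0=1 s1=1
t12.Δ0 s2=0 clk=0 s0=1 s1=1
t12.Δ1 s2=0 clk=1 s0=1 s1=1
t12.Δ2 s2=0 clk=1 s0=0 s1=1
t12.Δ3 s2=1 clk=1 s0=0 s1=0
t13.Δ0 s2=1 clk=1 s0=0 s1=0
t13.Δ1 s2=1 clk=0 s0=0 s1=0
t14.Δ0 s2=1 clk=0 s0=0 s1=0
t14.Δ1 s2=1 clk=1 s0=0 s1=0
t14.Δ2 s2=1 clk=1 s0=1 s1=0
t14.Δ3 s2=0 clk=1 s0=1 s1=1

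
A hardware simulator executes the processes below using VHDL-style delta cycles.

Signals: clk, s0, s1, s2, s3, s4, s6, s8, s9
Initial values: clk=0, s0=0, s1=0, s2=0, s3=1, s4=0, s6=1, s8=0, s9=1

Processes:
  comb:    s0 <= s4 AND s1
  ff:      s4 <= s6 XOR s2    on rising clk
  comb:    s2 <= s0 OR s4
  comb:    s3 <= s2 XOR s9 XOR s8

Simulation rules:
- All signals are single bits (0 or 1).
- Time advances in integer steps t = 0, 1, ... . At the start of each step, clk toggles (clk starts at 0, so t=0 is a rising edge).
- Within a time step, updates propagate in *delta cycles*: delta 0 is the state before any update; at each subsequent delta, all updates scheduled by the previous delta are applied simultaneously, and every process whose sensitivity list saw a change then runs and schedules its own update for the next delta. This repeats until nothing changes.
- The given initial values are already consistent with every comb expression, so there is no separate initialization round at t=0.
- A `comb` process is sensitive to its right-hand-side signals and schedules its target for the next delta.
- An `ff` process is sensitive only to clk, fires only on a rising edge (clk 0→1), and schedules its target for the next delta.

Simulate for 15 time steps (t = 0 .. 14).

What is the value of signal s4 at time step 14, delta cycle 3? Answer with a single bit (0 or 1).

0

t=0 Δ0: clk=0 s3=1 s0=0 s1=0 s4=0 s6=1 s8=0 s9=1 s2=0
  Δ1: clk:0→1
  Δ2: s4:0→1
  Δ3: s2:0→1
  Δ4: s3:1→0
  (4Δ to stable)
t=1 Δ0: clk=1 s3=0 s0=0 s1=0 s4=1 s6=1 s8=0 s9=1 s2=1
  Δ1: clk:1→0
  (1Δ to stable)
t=2 Δ0: clk=0 s3=0 s0=0 s1=0 s4=1 s6=1 s8=0 s9=1 s2=1
  Δ1: clk:0→1
  Δ2: s4:1→0
  Δ3: s2:1→0
  Δ4: s3:0→1
  (4Δ to stable)
t=3 Δ0: clk=1 s3=1 s0=0 s1=0 s4=0 s6=1 s8=0 s9=1 s2=0
  Δ1: clk:1→0
  (1Δ to stable)
t=4 Δ0: clk=0 s3=1 s0=0 s1=0 s4=0 s6=1 s8=0 s9=1 s2=0
  Δ1: clk:0→1
  Δ2: s4:0→1
  Δ3: s2:0→1
  Δ4: s3:1→0
  (4Δ to stable)
t=5 Δ0: clk=1 s3=0 s0=0 s1=0 s4=1 s6=1 s8=0 s9=1 s2=1
  Δ1: clk:1→0
  (1Δ to stable)
t=6 Δ0: clk=0 s3=0 s0=0 s1=0 s4=1 s6=1 s8=0 s9=1 s2=1
  Δ1: clk:0→1
  Δ2: s4:1→0
  Δ3: s2:1→0
  Δ4: s3:0→1
  (4Δ to stable)
t=7 Δ0: clk=1 s3=1 s0=0 s1=0 s4=0 s6=1 s8=0 s9=1 s2=0
  Δ1: clk:1→0
  (1Δ to stable)
t=8 Δ0: clk=0 s3=1 s0=0 s1=0 s4=0 s6=1 s8=0 s9=1 s2=0
  Δ1: clk:0→1
  Δ2: s4:0→1
  Δ3: s2:0→1
  Δ4: s3:1→0
  (4Δ to stable)
t=9 Δ0: clk=1 s3=0 s0=0 s1=0 s4=1 s6=1 s8=0 s9=1 s2=1
  Δ1: clk:1→0
  (1Δ to stable)
t=10 Δ0: clk=0 s3=0 s0=0 s1=0 s4=1 s6=1 s8=0 s9=1 s2=1
  Δ1: clk:0→1
  Δ2: s4:1→0
  Δ3: s2:1→0
  Δ4: s3:0→1
  (4Δ to stable)
t=11 Δ0: clk=1 s3=1 s0=0 s1=0 s4=0 s6=1 s8=0 s9=1 s2=0
  Δ1: clk:1→0
  (1Δ to stable)
t=12 Δ0: clk=0 s3=1 s0=0 s1=0 s4=0 s6=1 s8=0 s9=1 s2=0
  Δ1: clk:0→1
  Δ2: s4:0→1
  Δ3: s2:0→1
  Δ4: s3:1→0
  (4Δ to stable)
t=13 Δ0: clk=1 s3=0 s0=0 s1=0 s4=1 s6=1 s8=0 s9=1 s2=1
  Δ1: clk:1→0
  (1Δ to stable)
t=14 Δ0: clk=0 s3=0 s0=0 s1=0 s4=1 s6=1 s8=0 s9=1 s2=1
  Δ1: clk:0→1
  Δ2: s4:1→0
  Δ3: s2:1→0
  Δ4: s3:0→1
  (4Δ to stable)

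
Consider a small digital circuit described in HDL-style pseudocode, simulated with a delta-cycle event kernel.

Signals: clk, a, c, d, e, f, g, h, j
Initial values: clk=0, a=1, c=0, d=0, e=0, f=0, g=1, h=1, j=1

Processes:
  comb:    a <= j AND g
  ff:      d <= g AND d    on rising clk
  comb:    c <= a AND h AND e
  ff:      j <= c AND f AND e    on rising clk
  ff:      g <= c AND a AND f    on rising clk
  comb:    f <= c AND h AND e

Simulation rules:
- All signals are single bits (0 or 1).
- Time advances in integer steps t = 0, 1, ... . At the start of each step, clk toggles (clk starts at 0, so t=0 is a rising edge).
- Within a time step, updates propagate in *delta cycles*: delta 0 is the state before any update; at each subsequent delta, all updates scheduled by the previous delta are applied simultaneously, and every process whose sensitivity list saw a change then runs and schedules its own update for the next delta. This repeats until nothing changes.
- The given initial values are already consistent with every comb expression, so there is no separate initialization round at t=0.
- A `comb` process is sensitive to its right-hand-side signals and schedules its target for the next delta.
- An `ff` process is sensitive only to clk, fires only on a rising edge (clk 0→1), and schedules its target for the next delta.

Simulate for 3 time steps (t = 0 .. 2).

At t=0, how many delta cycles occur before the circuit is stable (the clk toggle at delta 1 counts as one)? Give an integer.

[bits: d,clk,f,g,c,h,a,j,e]
t=0: Δ0=000101110 Δ1=010101110 Δ2=010001100 Δ3=010001000 | 3Δ
t=1: Δ0=010001000 Δ1=000001000 | 1Δ
t=2: Δ0=000001000 Δ1=010001000 | 1Δ

3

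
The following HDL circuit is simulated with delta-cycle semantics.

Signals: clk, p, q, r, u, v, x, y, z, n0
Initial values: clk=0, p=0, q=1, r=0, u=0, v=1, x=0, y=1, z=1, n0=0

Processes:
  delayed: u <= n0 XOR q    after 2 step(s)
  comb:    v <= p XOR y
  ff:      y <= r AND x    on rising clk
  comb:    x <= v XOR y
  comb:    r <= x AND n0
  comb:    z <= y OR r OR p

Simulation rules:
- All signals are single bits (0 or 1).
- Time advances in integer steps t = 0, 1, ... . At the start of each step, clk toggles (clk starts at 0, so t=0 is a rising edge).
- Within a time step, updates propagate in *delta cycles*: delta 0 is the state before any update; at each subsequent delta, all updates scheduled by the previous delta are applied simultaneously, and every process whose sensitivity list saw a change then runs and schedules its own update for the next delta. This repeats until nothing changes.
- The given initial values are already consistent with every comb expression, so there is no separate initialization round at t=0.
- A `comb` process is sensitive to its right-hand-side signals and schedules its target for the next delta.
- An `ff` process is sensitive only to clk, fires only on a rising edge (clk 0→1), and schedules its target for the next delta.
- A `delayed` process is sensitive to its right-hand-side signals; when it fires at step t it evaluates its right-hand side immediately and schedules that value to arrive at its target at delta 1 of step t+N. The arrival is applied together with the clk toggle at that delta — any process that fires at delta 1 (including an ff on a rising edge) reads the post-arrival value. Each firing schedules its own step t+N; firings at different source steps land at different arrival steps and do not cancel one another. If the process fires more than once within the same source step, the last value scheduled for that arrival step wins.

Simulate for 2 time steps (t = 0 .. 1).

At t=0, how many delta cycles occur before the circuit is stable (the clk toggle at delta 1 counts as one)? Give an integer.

4

t=0 Δ0: y=1 x=0 z=1 r=0 u=0 clk=0 p=0 q=1 n0=0 v=1
  Δ1: clk:0→1
  Δ2: y:1→0
  Δ3: x:0→1, z:1→0, v:1→0
  Δ4: x:1→0
  (4Δ to stable)
t=1 Δ0: y=0 x=0 z=0 r=0 u=0 clk=1 p=0 q=1 n0=0 v=0
  Δ1: clk:1→0
  (1Δ to stable)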